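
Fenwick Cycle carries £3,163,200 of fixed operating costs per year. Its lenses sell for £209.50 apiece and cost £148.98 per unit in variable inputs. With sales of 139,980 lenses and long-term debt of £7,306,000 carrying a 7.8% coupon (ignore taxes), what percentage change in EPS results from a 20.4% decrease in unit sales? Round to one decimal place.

-36.5%

Contribution at this volume is 139,980 × £60.52 = £8,471,589.60.
Operating income = contribution − fixed costs = £8,471,589.60 − £3,163,200 = £5,308,389.60.
Interest = £569,868.00, so EBIT − I = £4,738,521.60.
DCL = total CM / (EBIT − I) = £8,471,589.60 / £4,738,521.60 = 1.7878.
EPS therefore changes by 1.7878 × (-20.4%) = -36.5%.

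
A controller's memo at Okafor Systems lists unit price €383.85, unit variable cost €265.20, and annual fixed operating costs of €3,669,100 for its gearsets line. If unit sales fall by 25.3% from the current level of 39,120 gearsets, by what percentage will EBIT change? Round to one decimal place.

-120.8%

At 39,120 units, contribution = 39,120 × €118.65 = €4,641,588.00.
Operating income = contribution − fixed costs = €4,641,588.00 − €3,669,100 = €972,488.00.
DOL = contribution ÷ EBIT = €4,641,588.00 ÷ €972,488.00 = 4.7729.
So EBIT moves 4.7729 × (-25.3%) = -120.8%.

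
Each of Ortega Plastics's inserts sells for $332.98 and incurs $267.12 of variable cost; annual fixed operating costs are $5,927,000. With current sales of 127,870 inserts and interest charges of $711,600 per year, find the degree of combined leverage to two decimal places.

4.72

Total contribution margin = 127,870 × $65.86 = $8,421,518.20.
EBIT = $8,421,518.20 − $5,927,000 = $2,494,518.20. Interest = $711,600.00, so EBIT − I = $1,782,918.20.
Degree of total leverage = total CM / (EBIT − interest) = $8,421,518.20 / $1,782,918.20 = 4.7234.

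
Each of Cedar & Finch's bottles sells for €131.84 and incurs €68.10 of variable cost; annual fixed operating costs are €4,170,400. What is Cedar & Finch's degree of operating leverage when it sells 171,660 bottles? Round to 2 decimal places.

1.62

At 171,660 units, contribution = 171,660 × €63.74 = €10,941,608.40.
Operating income = contribution − fixed costs = €10,941,608.40 − €4,170,400 = €6,771,208.40.
Degree of operating leverage = €10,941,608.40 / €6,771,208.40 = 1.6159.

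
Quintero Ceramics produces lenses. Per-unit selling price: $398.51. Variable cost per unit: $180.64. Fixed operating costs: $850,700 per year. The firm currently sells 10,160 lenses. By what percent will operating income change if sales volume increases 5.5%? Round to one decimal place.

Contribution at this volume is 10,160 × $217.87 = $2,213,559.20.
Subtracting fixed costs: EBIT = $2,213,559.20 − $850,700 = $1,362,859.20.
So DOL = total CM / EBIT = $2,213,559.20 / $1,362,859.20 = 1.6242.
So EBIT moves 1.6242 × (+5.5%) = +8.9%.

+8.9%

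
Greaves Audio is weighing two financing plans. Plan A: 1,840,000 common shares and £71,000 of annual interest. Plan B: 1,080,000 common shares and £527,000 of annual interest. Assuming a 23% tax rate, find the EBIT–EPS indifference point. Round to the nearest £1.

£1,175,000

Set EPS_A = EPS_B: (EBIT − £71,000)(1 − 0.23) ÷ 1,840,000 = (EBIT − £527,000)(1 − 0.23) ÷ 1,080,000.
The (1 − t) factor cancels: (EBIT − 71,000) × 1,080,000 = (EBIT − 527,000) × 1,840,000.
EBIT × (1,840,000 − 1,080,000) = 527,000 × 1,840,000 − 71,000 × 1,080,000 = 893,000,000,000, so EBIT = 893,000,000,000 ÷ 760,000 = 1,175,000.00.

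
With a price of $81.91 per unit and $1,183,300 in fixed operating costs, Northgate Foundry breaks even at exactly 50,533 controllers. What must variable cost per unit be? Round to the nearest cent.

$58.49

Contribution per unit must be FC / Q = $1,183,300 / 50,533 = $23.4164.
Hence VC = price − CM = $81.91 − $23.4164 = $58.49.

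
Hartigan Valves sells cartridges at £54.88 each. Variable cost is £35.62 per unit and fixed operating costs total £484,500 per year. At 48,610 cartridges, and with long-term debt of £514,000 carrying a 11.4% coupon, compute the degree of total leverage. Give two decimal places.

Total contribution margin = 48,610 × £19.26 = £936,228.60.
Operating income = contribution − fixed costs = £936,228.60 − £484,500 = £451,728.60. Interest = £58,596.00, so EBIT − I = £393,132.60.
Degree of total leverage = total CM / (EBIT − interest) = £936,228.60 / £393,132.60 = 2.3815.

2.38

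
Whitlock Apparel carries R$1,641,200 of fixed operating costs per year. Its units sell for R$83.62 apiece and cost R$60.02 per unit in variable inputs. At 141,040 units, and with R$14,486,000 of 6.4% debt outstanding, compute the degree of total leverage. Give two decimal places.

4.38

Contribution at this volume is 141,040 × R$23.60 = R$3,328,544.00.
Subtracting fixed costs: EBIT = R$3,328,544.00 − R$1,641,200 = R$1,687,344.00. Interest = R$927,104.00.
DOL = R$3,328,544.00 ÷ R$1,687,344.00 = 1.9727; DFL = R$1,687,344.00 ÷ R$760,240.00 = 2.2195.
DCL = DOL × DFL = 1.9727 × 2.2195 = 4.3784.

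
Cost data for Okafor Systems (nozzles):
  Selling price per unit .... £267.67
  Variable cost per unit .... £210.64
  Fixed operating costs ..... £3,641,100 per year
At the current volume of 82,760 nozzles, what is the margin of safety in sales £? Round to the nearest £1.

Each unit contributes £267.67 − £210.64 = £57.03. Break-even units = £3,641,100 ÷ £57.03 = 63,845.34; break-even revenue = 63,845.34 × £267.67 = £17,089,483.38.
Current sales = 82,760 × £267.67 = £22,152,369.20.
Margin of safety = £22,152,369.20 − £17,089,483.38 = £5,062,886.

£5,062,886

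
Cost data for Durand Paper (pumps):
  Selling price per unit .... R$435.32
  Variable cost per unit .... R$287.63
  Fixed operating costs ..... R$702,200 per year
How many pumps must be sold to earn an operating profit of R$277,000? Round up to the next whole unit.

6,631 pumps

Unit CM = price − variable cost = R$435.32 − R$287.63 = R$147.69.
Required volume = (fixed costs + target profit) ÷ CM = (R$702,200 + R$277,000) ÷ R$147.69 = 6,630.10, so 6,631 pumps.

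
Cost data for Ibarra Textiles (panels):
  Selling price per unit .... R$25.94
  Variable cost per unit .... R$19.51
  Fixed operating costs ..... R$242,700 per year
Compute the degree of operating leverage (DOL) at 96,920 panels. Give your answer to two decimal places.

1.64

At 96,920 units, contribution = 96,920 × R$6.43 = R$623,195.60.
Operating income = contribution − fixed costs = R$623,195.60 − R$242,700 = R$380,495.60.
Degree of operating leverage = R$623,195.60 / R$380,495.60 = 1.6379.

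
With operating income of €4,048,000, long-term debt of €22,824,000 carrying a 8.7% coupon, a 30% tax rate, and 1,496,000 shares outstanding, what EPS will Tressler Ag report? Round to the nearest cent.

€0.96

Interest = €1,985,688.00, so EBT = €4,048,000 − €1,985,688.00 = €2,062,312.00.
Net income = €2,062,312.00 × (1 − 0.30) = €1,443,618.40.
EPS = €1,443,618.40 ÷ 1,496,000 = €0.96.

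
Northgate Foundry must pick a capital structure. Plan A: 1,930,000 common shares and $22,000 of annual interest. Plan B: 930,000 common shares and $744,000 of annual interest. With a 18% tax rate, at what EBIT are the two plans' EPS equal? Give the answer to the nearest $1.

$1,415,460

At indifference, (EBIT − 22,000)(1 − t)/1,930,000 = (EBIT − 744,000)(1 − t)/930,000.
The (1 − t) factor cancels: (EBIT − 22,000) × 930,000 = (EBIT − 744,000) × 1,930,000.
EBIT × (1,930,000 − 930,000) = 744,000 × 1,930,000 − 22,000 × 930,000 = 1,415,460,000,000, so EBIT = 1,415,460,000,000 ÷ 1,000,000 = 1,415,460.00.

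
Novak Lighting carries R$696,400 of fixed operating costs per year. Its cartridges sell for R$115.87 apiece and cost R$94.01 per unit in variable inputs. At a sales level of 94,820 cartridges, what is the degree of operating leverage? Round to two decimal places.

1.51

At 94,820 units, contribution = 94,820 × R$21.86 = R$2,072,765.20.
Subtracting fixed costs: EBIT = R$2,072,765.20 − R$696,400 = R$1,376,365.20.
Degree of operating leverage = R$2,072,765.20 / R$1,376,365.20 = 1.5060.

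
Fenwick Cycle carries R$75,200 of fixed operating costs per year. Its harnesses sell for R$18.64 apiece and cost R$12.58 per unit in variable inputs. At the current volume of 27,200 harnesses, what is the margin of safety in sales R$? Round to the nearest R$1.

Unit CM = price − variable cost = R$18.64 − R$12.58 = R$6.06. Break-even units = R$75,200 ÷ R$6.06 = 12,409.24; break-even revenue = 12,409.24 × R$18.64 = R$231,308.25.
Current sales = 27,200 × R$18.64 = R$507,008.00.
Margin of safety = R$507,008.00 − R$231,308.25 = R$275,700.

R$275,700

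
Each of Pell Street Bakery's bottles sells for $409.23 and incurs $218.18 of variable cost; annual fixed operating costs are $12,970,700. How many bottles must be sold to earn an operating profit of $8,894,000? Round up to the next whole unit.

Contribution margin per unit = $409.23 − $218.18 = $191.05.
Need Q such that Q × $191.05 − $12,970,700 = $8,894,000, i.e. Q = $21,864,700 / $191.05 = 114,444.91 → 114,445.

114,445 bottles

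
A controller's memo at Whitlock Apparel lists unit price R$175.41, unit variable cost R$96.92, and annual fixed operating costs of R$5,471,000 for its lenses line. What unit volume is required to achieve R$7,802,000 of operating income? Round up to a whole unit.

169,105 lenses

Contribution margin per unit = R$175.41 − R$96.92 = R$78.49.
Required volume = (fixed costs + target profit) ÷ CM = (R$5,471,000 + R$7,802,000) ÷ R$78.49 = 169,104.34, so 169,105 lenses.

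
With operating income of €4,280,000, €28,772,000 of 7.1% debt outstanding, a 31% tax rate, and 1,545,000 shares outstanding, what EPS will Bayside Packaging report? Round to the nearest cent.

€1.00

Pre-tax income = €4,280,000 − €2,042,812.00 = €2,237,188.00.
After tax at 31%: net income = €2,237,188.00 × 0.69 = €1,543,659.72.
Per share: €1,543,659.72 / 1,545,000 shares = €1.00.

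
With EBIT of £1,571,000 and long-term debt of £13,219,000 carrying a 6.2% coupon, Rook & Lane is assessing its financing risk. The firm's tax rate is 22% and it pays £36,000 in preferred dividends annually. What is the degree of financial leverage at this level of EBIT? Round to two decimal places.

Interest = £819,578.00.
Pre-tax preferred-dividend burden = £36,000 ÷ (1 − 0.22) = £46,153.85.
DFL = EBIT ÷ [EBIT − I − D_p/(1−t)] = £1,571,000 ÷ [£1,571,000 − £819,578.00 − £46,153.85] = £1,571,000 ÷ £705,268.15 = 2.2275.

2.23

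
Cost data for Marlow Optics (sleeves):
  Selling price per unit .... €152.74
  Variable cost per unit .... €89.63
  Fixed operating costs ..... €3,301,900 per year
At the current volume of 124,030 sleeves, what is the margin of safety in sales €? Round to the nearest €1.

Contribution margin per unit = €152.74 − €89.63 = €63.11. Break-even units = €3,301,900 ÷ €63.11 = 52,319.76; break-even revenue = 52,319.76 × €152.74 = €7,991,320.01.
Current sales = 124,030 × €152.74 = €18,944,342.20.
Margin of safety = €18,944,342.20 − €7,991,320.01 = €10,953,022.

€10,953,022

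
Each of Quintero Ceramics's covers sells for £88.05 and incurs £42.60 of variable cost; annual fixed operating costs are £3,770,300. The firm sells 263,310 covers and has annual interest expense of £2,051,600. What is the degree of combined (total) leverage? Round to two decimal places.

Total contribution margin = 263,310 × £45.45 = £11,967,439.50.
EBIT = £11,967,439.50 − £3,770,300 = £8,197,139.50. Interest = £2,051,600.00.
DOL = £11,967,439.50 ÷ £8,197,139.50 = 1.4600; DFL = £8,197,139.50 ÷ £6,145,539.50 = 1.3338.
DCL = DOL × DFL = 1.4600 × 1.3338 = 1.9473.

1.95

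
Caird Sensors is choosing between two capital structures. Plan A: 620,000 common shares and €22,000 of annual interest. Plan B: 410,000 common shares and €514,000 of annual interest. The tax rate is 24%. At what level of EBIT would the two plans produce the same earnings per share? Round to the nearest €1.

€1,474,571

At indifference, (EBIT − 22,000)(1 − t)/620,000 = (EBIT − 514,000)(1 − t)/410,000.
The (1 − t) factor cancels: (EBIT − 22,000) × 410,000 = (EBIT − 514,000) × 620,000.
Solving, EBIT = (514,000·620,000 − 22,000·410,000) / (620,000 − 410,000) = 309,660,000,000 / 210,000 = 1,474,571.43.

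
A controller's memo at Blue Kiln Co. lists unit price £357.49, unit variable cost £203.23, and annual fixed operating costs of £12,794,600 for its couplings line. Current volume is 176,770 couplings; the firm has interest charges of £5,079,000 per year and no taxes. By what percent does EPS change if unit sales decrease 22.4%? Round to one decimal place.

Contribution at this volume is 176,770 × £154.26 = £27,268,540.20.
Operating income = contribution − fixed costs = £27,268,540.20 − £12,794,600 = £14,473,940.20.
Interest = £5,079,000.00, so EBIT − I = £9,394,940.20.
Degree of combined leverage = contribution ÷ (EBIT − I) = £27,268,540.20 ÷ £9,394,940.20 = 2.9025.
EPS therefore changes by 2.9025 × (-22.4%) = -65.0%.

-65.0%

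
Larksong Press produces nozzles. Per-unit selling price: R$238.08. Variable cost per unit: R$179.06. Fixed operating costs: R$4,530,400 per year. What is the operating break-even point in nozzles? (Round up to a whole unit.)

Each unit contributes R$238.08 − R$179.06 = R$59.02.
Break-even volume = fixed costs ÷ CM per unit = R$4,530,400 ÷ R$59.02 = 76,760.42, so 76,761 nozzles.

76,761 nozzles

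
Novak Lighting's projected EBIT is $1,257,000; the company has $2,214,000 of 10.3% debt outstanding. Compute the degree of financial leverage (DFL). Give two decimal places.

1.22

Annual interest charges come to $228,042.00.
DFL = EBIT ÷ (EBIT − I) = $1,257,000 ÷ ($1,257,000 − $228,042.00) = $1,257,000 ÷ $1,028,958.00 = 1.2216.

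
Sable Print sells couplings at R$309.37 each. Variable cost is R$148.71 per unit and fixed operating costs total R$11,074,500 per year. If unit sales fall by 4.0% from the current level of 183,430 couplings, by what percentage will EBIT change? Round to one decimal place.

-6.4%

At 183,430 units, contribution = 183,430 × R$160.66 = R$29,469,863.80.
Operating income = contribution − fixed costs = R$29,469,863.80 − R$11,074,500 = R$18,395,363.80.
So DOL = total CM / EBIT = R$29,469,863.80 / R$18,395,363.80 = 1.6020.
Operating income changes by 1.6020 × -4.0% = -6.4%.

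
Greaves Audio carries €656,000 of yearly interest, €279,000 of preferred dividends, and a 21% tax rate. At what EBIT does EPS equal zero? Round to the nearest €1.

€1,009,165

Preferred dividends are paid after tax, so their pre-tax equivalent is €279,000 ÷ (1 − 0.21) = €353,164.56.
EPS = 0 when EBIT covers interest plus the pre-tax preferred burden: €656,000 + €353,164.56 = €1,009,164.56.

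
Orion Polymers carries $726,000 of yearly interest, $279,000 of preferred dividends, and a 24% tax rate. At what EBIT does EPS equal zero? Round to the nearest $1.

$1,093,105

Preferred dividends are paid after tax, so their pre-tax equivalent is $279,000 ÷ (1 − 0.24) = $367,105.26.
EPS = 0 when EBIT covers interest plus the pre-tax preferred burden: $726,000 + $367,105.26 = $1,093,105.26.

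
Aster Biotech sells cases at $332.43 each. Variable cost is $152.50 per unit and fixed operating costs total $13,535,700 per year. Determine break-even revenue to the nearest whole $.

CM per unit = $332.43 − $152.50 = $179.93; CM ratio = $179.93 / $332.43 = 0.5413.
Break-even sales = FC ÷ CM ratio = $13,535,700 × $332.43 / $179.93 = $25,007,907.

$25,007,907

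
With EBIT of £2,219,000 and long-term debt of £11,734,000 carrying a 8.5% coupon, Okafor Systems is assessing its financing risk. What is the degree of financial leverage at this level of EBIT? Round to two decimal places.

Interest = £997,390.00.
DFL = EBIT ÷ (EBIT − I) = £2,219,000 ÷ (£2,219,000 − £997,390.00) = £2,219,000 ÷ £1,221,610.00 = 1.8165.

1.82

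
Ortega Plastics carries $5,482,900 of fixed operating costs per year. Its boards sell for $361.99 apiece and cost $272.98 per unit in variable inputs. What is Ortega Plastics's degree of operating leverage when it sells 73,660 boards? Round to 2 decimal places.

Total contribution margin = 73,660 × $89.01 = $6,556,476.60.
Operating income = contribution − fixed costs = $6,556,476.60 − $5,482,900 = $1,073,576.60.
DOL = contribution ÷ EBIT = $6,556,476.60 ÷ $1,073,576.60 = 6.1071.

6.11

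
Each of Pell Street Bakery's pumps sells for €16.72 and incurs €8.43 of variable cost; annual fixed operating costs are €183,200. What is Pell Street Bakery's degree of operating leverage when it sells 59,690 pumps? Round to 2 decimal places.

At 59,690 units, contribution = 59,690 × €8.29 = €494,830.10.
EBIT = €494,830.10 − €183,200 = €311,630.10.
Degree of operating leverage = €494,830.10 / €311,630.10 = 1.5879.

1.59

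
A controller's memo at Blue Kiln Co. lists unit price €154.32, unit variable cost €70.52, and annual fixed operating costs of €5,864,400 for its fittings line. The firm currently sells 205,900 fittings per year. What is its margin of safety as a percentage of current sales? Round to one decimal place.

66.0%

Contribution margin per unit = €154.32 − €70.52 = €83.80. Break-even units = €5,864,400 ÷ €83.80 = 69,980.91; break-even revenue = 69,980.91 × €154.32 = €10,799,453.56.
Current sales = 205,900 × €154.32 = €31,774,488.00.
Margin of safety = (€31,774,488.00 − €10,799,453.56) ÷ €31,774,488.00 = 66.0%.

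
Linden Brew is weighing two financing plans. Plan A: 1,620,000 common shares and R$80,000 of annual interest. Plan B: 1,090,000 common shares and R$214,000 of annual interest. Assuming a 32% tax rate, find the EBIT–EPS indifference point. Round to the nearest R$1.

R$489,585

Set EPS_A = EPS_B: (EBIT − R$80,000)(1 − 0.32) ÷ 1,620,000 = (EBIT − R$214,000)(1 − 0.32) ÷ 1,090,000.
Cancelling (1 − t) and cross-multiplying: 1,090,000·(EBIT − 80,000) = 1,620,000·(EBIT − 214,000).
EBIT × (1,620,000 − 1,090,000) = 214,000 × 1,620,000 − 80,000 × 1,090,000 = 259,480,000,000, so EBIT = 259,480,000,000 ÷ 530,000 = 489,584.91.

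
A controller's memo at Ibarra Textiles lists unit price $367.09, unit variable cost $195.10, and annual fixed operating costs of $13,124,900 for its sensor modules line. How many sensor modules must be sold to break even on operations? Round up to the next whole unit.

Unit CM = price − variable cost = $367.09 − $195.10 = $171.99.
Units to break even: $13,124,900 ÷ $171.99 = 76,311.99, rounded up to 76,312.

76,312 sensor modules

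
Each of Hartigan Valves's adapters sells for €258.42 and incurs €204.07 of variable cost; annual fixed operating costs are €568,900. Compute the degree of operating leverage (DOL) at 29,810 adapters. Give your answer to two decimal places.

Total contribution margin = 29,810 × €54.35 = €1,620,173.50.
EBIT = €1,620,173.50 − €568,900 = €1,051,273.50.
Degree of operating leverage = €1,620,173.50 / €1,051,273.50 = 1.5412.

1.54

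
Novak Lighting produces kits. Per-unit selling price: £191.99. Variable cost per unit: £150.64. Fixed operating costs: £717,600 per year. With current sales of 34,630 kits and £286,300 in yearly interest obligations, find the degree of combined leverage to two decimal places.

3.35

At 34,630 units, contribution = 34,630 × £41.35 = £1,431,950.50.
Subtracting fixed costs: EBIT = £1,431,950.50 − £717,600 = £714,350.50. Interest = £286,300.00, so EBIT − I = £428,050.50.
Degree of total leverage = total CM / (EBIT − interest) = £1,431,950.50 / £428,050.50 = 3.3453.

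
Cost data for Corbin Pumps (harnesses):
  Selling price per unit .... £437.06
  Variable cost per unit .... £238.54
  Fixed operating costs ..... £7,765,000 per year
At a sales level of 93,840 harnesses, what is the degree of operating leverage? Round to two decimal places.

Contribution at this volume is 93,840 × £198.52 = £18,629,116.80.
Subtracting fixed costs: EBIT = £18,629,116.80 − £7,765,000 = £10,864,116.80.
DOL = contribution ÷ EBIT = £18,629,116.80 ÷ £10,864,116.80 = 1.7147.

1.71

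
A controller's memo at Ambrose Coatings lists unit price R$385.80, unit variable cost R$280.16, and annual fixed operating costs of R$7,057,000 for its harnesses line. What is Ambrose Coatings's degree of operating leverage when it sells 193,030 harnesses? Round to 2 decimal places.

At 193,030 units, contribution = 193,030 × R$105.64 = R$20,391,689.20.
EBIT = R$20,391,689.20 − R$7,057,000 = R$13,334,689.20.
So DOL = total CM / EBIT = R$20,391,689.20 / R$13,334,689.20 = 1.5292.

1.53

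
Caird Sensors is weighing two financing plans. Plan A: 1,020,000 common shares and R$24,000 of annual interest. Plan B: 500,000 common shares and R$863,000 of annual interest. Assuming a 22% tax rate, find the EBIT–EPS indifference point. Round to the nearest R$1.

At indifference, (EBIT − 24,000)(1 − t)/1,020,000 = (EBIT − 863,000)(1 − t)/500,000.
The (1 − t) factor cancels: (EBIT − 24,000) × 500,000 = (EBIT − 863,000) × 1,020,000.
Solving, EBIT = (863,000·1,020,000 − 24,000·500,000) / (1,020,000 − 500,000) = 868,260,000,000 / 520,000 = 1,669,730.77.

R$1,669,731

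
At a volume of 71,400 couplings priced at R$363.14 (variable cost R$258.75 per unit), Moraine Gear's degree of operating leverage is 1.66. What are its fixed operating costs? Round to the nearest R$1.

Total contribution margin = 71,400 × R$104.39 = R$7,453,446.00.
Since DOL = CM ÷ EBIT, EBIT = R$7,453,446.00 ÷ 1.66 = R$4,490,027.71.
Fixed costs = CM − EBIT = R$7,453,446.00 − R$4,490,027.71 = R$2,963,418.

R$2,963,418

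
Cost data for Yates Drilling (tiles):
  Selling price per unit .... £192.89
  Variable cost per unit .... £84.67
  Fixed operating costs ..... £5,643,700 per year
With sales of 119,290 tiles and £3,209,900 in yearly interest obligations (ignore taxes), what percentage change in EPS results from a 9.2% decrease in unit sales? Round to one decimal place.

-29.3%

Total contribution margin = 119,290 × £108.22 = £12,909,563.80.
Subtracting fixed costs: EBIT = £12,909,563.80 − £5,643,700 = £7,265,863.80.
Interest = £3,209,900.00, so EBIT − I = £4,055,963.80.
DCL = total CM / (EBIT − I) = £12,909,563.80 / £4,055,963.80 = 3.1829.
%ΔEPS = DCL × %ΔSales = 3.1829 × -9.2% = -29.3%.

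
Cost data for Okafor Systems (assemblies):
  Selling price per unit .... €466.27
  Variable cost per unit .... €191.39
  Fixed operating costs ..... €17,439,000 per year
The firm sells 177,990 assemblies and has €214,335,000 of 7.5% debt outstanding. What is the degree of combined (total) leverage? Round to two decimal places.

3.17

Contribution at this volume is 177,990 × €274.88 = €48,925,891.20.
EBIT = €48,925,891.20 − €17,439,000 = €31,486,891.20. Interest = €16,075,125.00.
DOL = €48,925,891.20 ÷ €31,486,891.20 = 1.5538; DFL = €31,486,891.20 ÷ €15,411,766.20 = 2.0430.
Combined leverage = 1.5538 × 2.0430 = 3.1744.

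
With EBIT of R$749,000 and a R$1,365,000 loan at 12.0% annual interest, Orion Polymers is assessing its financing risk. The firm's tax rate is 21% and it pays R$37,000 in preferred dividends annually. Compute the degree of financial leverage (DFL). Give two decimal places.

Annual interest charges come to R$163,800.00.
Pre-tax preferred-dividend burden = R$37,000 ÷ (1 − 0.21) = R$46,835.44.
DFL = EBIT ÷ [EBIT − I − D_p/(1−t)] = R$749,000 ÷ [R$749,000 − R$163,800.00 − R$46,835.44] = R$749,000 ÷ R$538,364.56 = 1.3913.

1.39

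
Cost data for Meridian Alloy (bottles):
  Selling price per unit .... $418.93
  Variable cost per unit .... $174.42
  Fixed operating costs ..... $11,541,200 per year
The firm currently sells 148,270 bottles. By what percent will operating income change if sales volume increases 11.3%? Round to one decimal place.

+16.6%

Total contribution margin = 148,270 × $244.51 = $36,253,497.70.
Operating income = contribution − fixed costs = $36,253,497.70 − $11,541,200 = $24,712,297.70.
DOL = contribution ÷ EBIT = $36,253,497.70 ÷ $24,712,297.70 = 1.4670.
Operating income changes by 1.4670 × +11.3% = +16.6%.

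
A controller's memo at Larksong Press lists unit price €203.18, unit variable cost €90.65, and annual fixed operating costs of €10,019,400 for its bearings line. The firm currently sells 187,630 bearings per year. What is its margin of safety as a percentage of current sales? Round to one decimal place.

52.5%

Contribution margin per unit = €203.18 − €90.65 = €112.53. Break-even units = €10,019,400 ÷ €112.53 = 89,037.59; break-even revenue = 89,037.59 × €203.18 = €18,090,657.53.
Current sales = 187,630 × €203.18 = €38,122,663.40.
Margin of safety = (€38,122,663.40 − €18,090,657.53) ÷ €38,122,663.40 = 52.5%.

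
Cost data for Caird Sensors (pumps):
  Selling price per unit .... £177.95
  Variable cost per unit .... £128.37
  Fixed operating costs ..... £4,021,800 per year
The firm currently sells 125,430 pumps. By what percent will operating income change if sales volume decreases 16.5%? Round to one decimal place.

-46.7%

Contribution at this volume is 125,430 × £49.58 = £6,218,819.40.
Subtracting fixed costs: EBIT = £6,218,819.40 − £4,021,800 = £2,197,019.40.
DOL = contribution ÷ EBIT = £6,218,819.40 ÷ £2,197,019.40 = 2.8306.
%ΔEBIT = DOL × %ΔSales = 2.8306 × -16.5% = -46.7%.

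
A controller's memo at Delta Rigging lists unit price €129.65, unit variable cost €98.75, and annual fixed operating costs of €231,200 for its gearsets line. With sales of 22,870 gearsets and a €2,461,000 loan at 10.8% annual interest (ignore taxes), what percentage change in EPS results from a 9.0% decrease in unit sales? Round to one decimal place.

Contribution at this volume is 22,870 × €30.90 = €706,683.00.
Operating income = contribution − fixed costs = €706,683.00 − €231,200 = €475,483.00.
After interest of €265,788.00, pre-tax earnings = €209,695.00.
Degree of combined leverage = contribution ÷ (EBIT − I) = €706,683.00 ÷ €209,695.00 = 3.3701.
%ΔEPS = DCL × %ΔSales = 3.3701 × -9.0% = -30.3%.

-30.3%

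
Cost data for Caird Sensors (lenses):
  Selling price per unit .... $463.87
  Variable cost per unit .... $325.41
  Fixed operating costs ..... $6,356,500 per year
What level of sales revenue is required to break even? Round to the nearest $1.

Contribution margin per unit = $463.87 − $325.41 = $138.46, a CM ratio of $138.46 ÷ $463.87 = 0.2985.
Break-even sales = FC ÷ CM ratio = $6,356,500 × $463.87 / $138.46 = $21,295,606.

$21,295,606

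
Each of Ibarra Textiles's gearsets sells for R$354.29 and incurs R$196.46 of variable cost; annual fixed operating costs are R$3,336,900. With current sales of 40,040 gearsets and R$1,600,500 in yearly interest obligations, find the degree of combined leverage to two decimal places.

Total contribution margin = 40,040 × R$157.83 = R$6,319,513.20.
Subtracting fixed costs: EBIT = R$6,319,513.20 − R$3,336,900 = R$2,982,613.20. Interest = R$1,600,500.00.
DOL = R$6,319,513.20 ÷ R$2,982,613.20 = 2.1188; DFL = R$2,982,613.20 ÷ R$1,382,113.20 = 2.1580.
DCL = DOL × DFL = 2.1188 × 2.1580 = 4.5724.

4.57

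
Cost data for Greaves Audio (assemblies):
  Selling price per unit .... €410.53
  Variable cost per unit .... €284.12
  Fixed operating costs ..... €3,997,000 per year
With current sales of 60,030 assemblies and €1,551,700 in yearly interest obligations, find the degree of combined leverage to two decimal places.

At 60,030 units, contribution = 60,030 × €126.41 = €7,588,392.30.
Operating income = contribution − fixed costs = €7,588,392.30 − €3,997,000 = €3,591,392.30. Interest = €1,551,700.00.
DOL = €7,588,392.30 ÷ €3,591,392.30 = 2.1129; DFL = €3,591,392.30 ÷ €2,039,692.30 = 1.7608.
DCL = DOL × DFL = 2.1129 × 1.7608 = 3.7204.

3.72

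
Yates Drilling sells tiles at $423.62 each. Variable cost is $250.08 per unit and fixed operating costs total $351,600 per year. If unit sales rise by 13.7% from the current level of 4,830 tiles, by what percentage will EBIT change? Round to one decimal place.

Total contribution margin = 4,830 × $173.54 = $838,198.20.
Subtracting fixed costs: EBIT = $838,198.20 − $351,600 = $486,598.20.
DOL = contribution ÷ EBIT = $838,198.20 ÷ $486,598.20 = 1.7226.
%ΔEBIT = DOL × %ΔSales = 1.7226 × +13.7% = +23.6%.

+23.6%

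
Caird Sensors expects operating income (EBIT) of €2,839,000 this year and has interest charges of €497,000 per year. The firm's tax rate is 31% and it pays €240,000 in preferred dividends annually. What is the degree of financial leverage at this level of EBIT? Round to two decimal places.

1.42

Interest = €497,000.00.
Pre-tax preferred-dividend burden = €240,000 ÷ (1 − 0.31) = €347,826.09.
DFL = EBIT ÷ [EBIT − I − D_p/(1−t)] = €2,839,000 ÷ [€2,839,000 − €497,000.00 − €347,826.09] = €2,839,000 ÷ €1,994,173.91 = 1.4236.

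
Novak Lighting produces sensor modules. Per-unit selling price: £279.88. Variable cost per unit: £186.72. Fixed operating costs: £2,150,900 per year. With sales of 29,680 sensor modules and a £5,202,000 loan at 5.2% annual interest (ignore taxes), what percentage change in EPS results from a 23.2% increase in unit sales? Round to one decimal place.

Contribution at this volume is 29,680 × £93.16 = £2,764,988.80.
EBIT = £2,764,988.80 − £2,150,900 = £614,088.80.
After interest of £270,504.00, pre-tax earnings = £343,584.80.
DCL = total CM / (EBIT − I) = £2,764,988.80 / £343,584.80 = 8.0475.
%ΔEPS = DCL × %ΔSales = 8.0475 × +23.2% = +186.7%.

+186.7%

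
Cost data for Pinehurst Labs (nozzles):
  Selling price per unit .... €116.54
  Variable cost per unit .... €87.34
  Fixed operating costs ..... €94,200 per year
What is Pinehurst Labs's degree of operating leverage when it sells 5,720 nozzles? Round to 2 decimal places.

At 5,720 units, contribution = 5,720 × €29.20 = €167,024.00.
Operating income = contribution − fixed costs = €167,024.00 − €94,200 = €72,824.00.
DOL = contribution ÷ EBIT = €167,024.00 ÷ €72,824.00 = 2.2935.

2.29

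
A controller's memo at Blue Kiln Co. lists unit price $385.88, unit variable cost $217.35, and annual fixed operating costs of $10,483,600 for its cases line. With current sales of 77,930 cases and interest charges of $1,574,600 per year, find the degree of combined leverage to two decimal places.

12.21

Total contribution margin = 77,930 × $168.53 = $13,133,542.90.
Operating income = contribution − fixed costs = $13,133,542.90 − $10,483,600 = $2,649,942.90. Interest = $1,574,600.00.
DOL = $13,133,542.90 ÷ $2,649,942.90 = 4.9562; DFL = $2,649,942.90 ÷ $1,075,342.90 = 2.4643.
Combined leverage = 4.9562 × 2.4643 = 12.2136.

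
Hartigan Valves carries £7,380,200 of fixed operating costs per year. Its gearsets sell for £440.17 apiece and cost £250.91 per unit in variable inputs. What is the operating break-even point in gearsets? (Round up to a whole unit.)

Unit CM = price − variable cost = £440.17 − £250.91 = £189.26.
Break-even Q = £7,380,200 / £189.26 = 38,995.03 → 38,996 gearsets.

38,996 gearsets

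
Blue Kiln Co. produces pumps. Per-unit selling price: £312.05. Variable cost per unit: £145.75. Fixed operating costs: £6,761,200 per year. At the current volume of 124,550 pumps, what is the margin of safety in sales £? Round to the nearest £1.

Contribution margin per unit = £312.05 − £145.75 = £166.30. Break-even units = £6,761,200 ÷ £166.30 = 40,656.64; break-even revenue = 40,656.64 × £312.05 = £12,686,905.95.
Actual sales revenue = 124,550 × £312.05 = £38,865,827.50.
Margin of safety = £38,865,827.50 − £12,686,905.95 = £26,178,922.

£26,178,922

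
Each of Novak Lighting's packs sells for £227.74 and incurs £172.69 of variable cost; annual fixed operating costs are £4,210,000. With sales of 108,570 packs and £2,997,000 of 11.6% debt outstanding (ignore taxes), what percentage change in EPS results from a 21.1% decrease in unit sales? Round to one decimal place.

-88.9%

At 108,570 units, contribution = 108,570 × £55.05 = £5,976,778.50.
Subtracting fixed costs: EBIT = £5,976,778.50 − £4,210,000 = £1,766,778.50.
After interest of £347,652.00, pre-tax earnings = £1,419,126.50.
DCL = total CM / (EBIT − I) = £5,976,778.50 / £1,419,126.50 = 4.2116.
EPS therefore changes by 4.2116 × (-21.1%) = -88.9%.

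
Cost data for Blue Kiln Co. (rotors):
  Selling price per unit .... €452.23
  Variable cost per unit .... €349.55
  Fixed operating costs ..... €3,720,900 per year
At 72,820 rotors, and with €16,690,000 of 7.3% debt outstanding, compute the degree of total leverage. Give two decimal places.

Contribution at this volume is 72,820 × €102.68 = €7,477,157.60.
Subtracting fixed costs: EBIT = €7,477,157.60 − €3,720,900 = €3,756,257.60. Interest = €1,218,370.00.
DOL = €7,477,157.60 ÷ €3,756,257.60 = 1.9906; DFL = €3,756,257.60 ÷ €2,537,887.60 = 1.4801.
DCL = DOL × DFL = 1.9906 × 1.4801 = 2.9463.

2.95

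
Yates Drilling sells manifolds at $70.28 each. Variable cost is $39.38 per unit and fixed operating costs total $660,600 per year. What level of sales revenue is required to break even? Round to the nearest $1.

$1,502,491

Contribution margin per unit = $70.28 − $39.38 = $30.90, a CM ratio of $30.90 ÷ $70.28 = 0.4397.
Break-even sales = FC ÷ CM ratio = $660,600 × $70.28 / $30.90 = $1,502,491.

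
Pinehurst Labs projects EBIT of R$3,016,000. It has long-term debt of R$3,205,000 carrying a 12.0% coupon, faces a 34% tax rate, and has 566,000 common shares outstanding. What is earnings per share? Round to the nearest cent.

Interest = R$384,600.00, so EBT = R$3,016,000 − R$384,600.00 = R$2,631,400.00.
After tax at 34%: net income = R$2,631,400.00 × 0.66 = R$1,736,724.00.
EPS = R$1,736,724.00 ÷ 566,000 = R$3.07.

R$3.07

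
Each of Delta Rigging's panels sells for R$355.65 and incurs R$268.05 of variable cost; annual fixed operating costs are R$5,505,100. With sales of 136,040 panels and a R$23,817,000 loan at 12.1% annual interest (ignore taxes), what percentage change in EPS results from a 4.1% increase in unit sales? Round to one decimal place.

Contribution at this volume is 136,040 × R$87.60 = R$11,917,104.00.
Operating income = contribution − fixed costs = R$11,917,104.00 − R$5,505,100 = R$6,412,004.00.
After interest of R$2,881,857.00, pre-tax earnings = R$3,530,147.00.
DCL = total CM / (EBIT − I) = R$11,917,104.00 / R$3,530,147.00 = 3.3758.
%ΔEPS = DCL × %ΔSales = 3.3758 × +4.1% = +13.8%.

+13.8%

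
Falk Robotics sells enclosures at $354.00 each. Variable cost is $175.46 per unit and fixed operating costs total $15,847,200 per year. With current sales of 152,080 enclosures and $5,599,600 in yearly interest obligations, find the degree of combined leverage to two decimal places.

4.76

Total contribution margin = 152,080 × $178.54 = $27,152,363.20.
Subtracting fixed costs: EBIT = $27,152,363.20 − $15,847,200 = $11,305,163.20. Interest = $5,599,600.00, so EBIT − I = $5,705,563.20.
Degree of total leverage = total CM / (EBIT − interest) = $27,152,363.20 / $5,705,563.20 = 4.7589.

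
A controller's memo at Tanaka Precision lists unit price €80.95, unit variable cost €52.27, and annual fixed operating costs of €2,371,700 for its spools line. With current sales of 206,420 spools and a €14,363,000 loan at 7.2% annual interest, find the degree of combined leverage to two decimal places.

2.35

At 206,420 units, contribution = 206,420 × €28.68 = €5,920,125.60.
Subtracting fixed costs: EBIT = €5,920,125.60 − €2,371,700 = €3,548,425.60. Interest = €1,034,136.00.
DOL = €5,920,125.60 ÷ €3,548,425.60 = 1.6684; DFL = €3,548,425.60 ÷ €2,514,289.60 = 1.4113.
Combined leverage = 1.6684 × 1.4113 = 2.3546.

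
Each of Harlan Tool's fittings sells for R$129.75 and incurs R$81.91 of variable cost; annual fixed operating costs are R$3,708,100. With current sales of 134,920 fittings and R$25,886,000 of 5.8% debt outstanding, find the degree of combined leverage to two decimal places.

5.18

Total contribution margin = 134,920 × R$47.84 = R$6,454,572.80.
Operating income = contribution − fixed costs = R$6,454,572.80 − R$3,708,100 = R$2,746,472.80. Interest = R$1,501,388.00.
DOL = R$6,454,572.80 ÷ R$2,746,472.80 = 2.3501; DFL = R$2,746,472.80 ÷ R$1,245,084.80 = 2.2059.
Combined leverage = 2.3501 × 2.2059 = 5.1841.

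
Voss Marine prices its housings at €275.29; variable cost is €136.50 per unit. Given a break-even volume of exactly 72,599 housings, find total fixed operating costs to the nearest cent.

€10,076,015.21

Each unit contributes €275.29 − €136.50 = €138.79.
Since BE = FC / CM, FC = 72,599 × €138.79 = €10,076,015.21.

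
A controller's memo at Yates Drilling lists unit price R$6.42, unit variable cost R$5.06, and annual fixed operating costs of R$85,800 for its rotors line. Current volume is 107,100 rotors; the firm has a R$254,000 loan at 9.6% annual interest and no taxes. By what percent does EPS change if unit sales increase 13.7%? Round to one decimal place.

Total contribution margin = 107,100 × R$1.36 = R$145,656.00.
Subtracting fixed costs: EBIT = R$145,656.00 − R$85,800 = R$59,856.00.
Interest = R$24,384.00, so EBIT − I = R$35,472.00.
Degree of combined leverage = contribution ÷ (EBIT − I) = R$145,656.00 ÷ R$35,472.00 = 4.1062.
EPS therefore changes by 4.1062 × (+13.7%) = +56.3%.

+56.3%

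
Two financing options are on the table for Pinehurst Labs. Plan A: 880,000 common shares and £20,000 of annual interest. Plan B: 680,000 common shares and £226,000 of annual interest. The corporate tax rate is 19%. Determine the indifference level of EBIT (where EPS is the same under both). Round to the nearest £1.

£926,400

Set EPS_A = EPS_B: (EBIT − £20,000)(1 − 0.19) ÷ 880,000 = (EBIT − £226,000)(1 − 0.19) ÷ 680,000.
Cancelling (1 − t) and cross-multiplying: 680,000·(EBIT − 20,000) = 880,000·(EBIT − 226,000).
EBIT × (880,000 − 680,000) = 226,000 × 880,000 − 20,000 × 680,000 = 185,280,000,000, so EBIT = 185,280,000,000 ÷ 200,000 = 926,400.00.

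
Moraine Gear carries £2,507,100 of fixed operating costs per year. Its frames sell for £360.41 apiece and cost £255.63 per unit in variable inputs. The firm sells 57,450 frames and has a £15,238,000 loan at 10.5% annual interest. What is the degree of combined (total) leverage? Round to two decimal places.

3.15

Total contribution margin = 57,450 × £104.78 = £6,019,611.00.
EBIT = £6,019,611.00 − £2,507,100 = £3,512,511.00. Interest = £1,599,990.00.
DOL = £6,019,611.00 ÷ £3,512,511.00 = 1.7138; DFL = £3,512,511.00 ÷ £1,912,521.00 = 1.8366.
Combined leverage = 1.7138 × 1.8366 = 3.1476.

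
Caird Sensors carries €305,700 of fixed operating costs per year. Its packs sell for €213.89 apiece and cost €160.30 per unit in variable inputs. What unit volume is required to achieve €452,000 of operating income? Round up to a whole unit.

14,139 packs

Each unit contributes €213.89 − €160.30 = €53.59.
Units = (FC + target) / CM = (€305,700 + €452,000) / €53.59 = 14,138.83, so 14,139 packs.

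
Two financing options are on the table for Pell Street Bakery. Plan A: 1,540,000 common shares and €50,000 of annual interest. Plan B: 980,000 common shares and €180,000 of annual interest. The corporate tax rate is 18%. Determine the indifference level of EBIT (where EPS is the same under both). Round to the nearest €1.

€407,500

At indifference, (EBIT − 50,000)(1 − t)/1,540,000 = (EBIT − 180,000)(1 − t)/980,000.
The (1 − t) factor cancels: (EBIT − 50,000) × 980,000 = (EBIT − 180,000) × 1,540,000.
EBIT × (1,540,000 − 980,000) = 180,000 × 1,540,000 − 50,000 × 980,000 = 228,200,000,000, so EBIT = 228,200,000,000 ÷ 560,000 = 407,500.00.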